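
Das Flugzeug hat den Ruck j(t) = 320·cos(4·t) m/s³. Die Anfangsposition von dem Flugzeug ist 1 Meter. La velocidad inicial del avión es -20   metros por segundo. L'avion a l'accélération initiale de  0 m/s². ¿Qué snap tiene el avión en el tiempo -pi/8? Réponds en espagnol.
Para resolver esto, necesitamos tomar 1 derivada de nuestra ecuación de la sacudida j(t) = 320·cos(4·t). Tomando d/dt de j(t), encontramos s(t) = -1280·sin(4·t). Usando s(t) = -1280·sin(4·t) y sustituyendo t = -pi/8, encontramos s = 1280.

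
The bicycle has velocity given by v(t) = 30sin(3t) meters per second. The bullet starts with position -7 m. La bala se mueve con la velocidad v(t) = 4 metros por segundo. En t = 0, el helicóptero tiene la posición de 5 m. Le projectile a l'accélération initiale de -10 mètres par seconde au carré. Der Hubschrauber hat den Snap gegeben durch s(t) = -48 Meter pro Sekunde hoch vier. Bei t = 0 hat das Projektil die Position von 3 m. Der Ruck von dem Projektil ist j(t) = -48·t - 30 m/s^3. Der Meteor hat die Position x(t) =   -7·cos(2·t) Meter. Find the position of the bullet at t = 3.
We must find the integral of our velocity equation v(t) = 4 1 time. The antiderivative of velocity, with x(0) = -7, gives position: x(t) = 4·t - 7. From the given position equation x(t) = 4·t - 7, we substitute t = 3 to get x = 5.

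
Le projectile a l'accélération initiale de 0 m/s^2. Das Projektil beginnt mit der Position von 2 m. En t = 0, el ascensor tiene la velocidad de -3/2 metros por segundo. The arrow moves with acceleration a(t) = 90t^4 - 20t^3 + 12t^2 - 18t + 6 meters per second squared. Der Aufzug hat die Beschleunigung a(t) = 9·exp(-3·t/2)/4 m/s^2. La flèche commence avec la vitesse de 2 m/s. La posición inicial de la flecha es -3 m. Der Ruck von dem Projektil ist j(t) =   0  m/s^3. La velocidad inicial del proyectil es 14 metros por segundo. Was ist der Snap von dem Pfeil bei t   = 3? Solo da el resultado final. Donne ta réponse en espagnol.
El snap en t = 3 es s = 9384.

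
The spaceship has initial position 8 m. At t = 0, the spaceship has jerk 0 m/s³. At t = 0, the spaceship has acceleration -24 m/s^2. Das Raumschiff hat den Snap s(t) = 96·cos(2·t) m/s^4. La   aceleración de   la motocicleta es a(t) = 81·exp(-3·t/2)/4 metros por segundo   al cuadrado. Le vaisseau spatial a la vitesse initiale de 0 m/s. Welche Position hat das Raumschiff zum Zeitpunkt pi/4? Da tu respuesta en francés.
Nous devons intégrer notre équation du snap s(t) = 96·cos(2·t) 4 fois. En prenant ∫s(t)dt et en appliquant j(0) = 0, nous trouvons j(t) = 48·sin(2·t). La primitive du jerk, avec a(0) = -24, donne l'accélération: a(t) = -24·cos(2·t). L'intégrale de l'accélération, avec v(0) = 0, donne la vitesse: v(t) = -12·sin(2·t). En intégrant la vitesse et en utilisant la condition initiale x(0) = 8, nous obtenons x(t) = 6·cos(2·t) + 2. Nous avons la position x(t) = 6·cos(2·t) + 2. En substituant t = pi/4: x(pi/4) = 2.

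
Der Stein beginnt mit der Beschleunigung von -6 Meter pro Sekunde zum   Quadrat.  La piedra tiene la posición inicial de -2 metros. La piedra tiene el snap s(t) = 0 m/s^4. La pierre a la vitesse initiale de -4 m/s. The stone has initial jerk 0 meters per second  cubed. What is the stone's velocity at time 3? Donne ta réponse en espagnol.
Partiendo del snap s(t) = 0, tomamos 3 antiderivadas. Integrando el snap y usando la condición inicial j(0) = 0, obtenemos j(t) = 0. Integrando la sacudida y usando la condición inicial a(0) = -6, obtenemos a(t) = -6. La antiderivada de la aceleración es la velocidad. Usando v(0) = -4, obtenemos v(t) = -6·t - 4. Usando v(t) = -6·t - 4 y sustituyendo t = 3, encontramos v = -22.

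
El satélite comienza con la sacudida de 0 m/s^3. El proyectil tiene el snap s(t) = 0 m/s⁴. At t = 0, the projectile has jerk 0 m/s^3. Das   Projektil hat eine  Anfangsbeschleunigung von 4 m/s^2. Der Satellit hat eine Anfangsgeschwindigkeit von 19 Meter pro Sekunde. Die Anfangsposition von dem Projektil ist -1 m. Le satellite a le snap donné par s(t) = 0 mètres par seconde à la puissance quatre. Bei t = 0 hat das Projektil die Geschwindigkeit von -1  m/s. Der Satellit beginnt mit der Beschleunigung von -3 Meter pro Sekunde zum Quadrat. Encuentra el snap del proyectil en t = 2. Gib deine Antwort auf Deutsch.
Aus der Gleichung für den Snap s(t) = 0, setzen wir t = 2 ein und erhalten s = 0.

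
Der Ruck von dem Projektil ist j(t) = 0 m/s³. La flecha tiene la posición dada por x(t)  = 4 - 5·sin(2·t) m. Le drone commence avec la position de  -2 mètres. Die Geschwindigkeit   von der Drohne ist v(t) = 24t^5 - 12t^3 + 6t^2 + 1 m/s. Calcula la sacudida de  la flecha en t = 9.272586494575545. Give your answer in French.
Nous devons dériver notre équation de la position x(t) = 4 - 5·sin(2·t) 3 fois. La dérivée de la position donne la vitesse: v(t) = -10·cos(2·t). La dérivée de la vitesse donne l'accélération: a(t) = 20·sin(2·t). En dérivant l'accélération, nous obtenons le jerk: j(t) = 40·cos(2·t). De l'équation du jerk j(t) = 40·cos(2·t), nous substituons t = 9.272586494575545 pour obtenir j = 38.1612828859714.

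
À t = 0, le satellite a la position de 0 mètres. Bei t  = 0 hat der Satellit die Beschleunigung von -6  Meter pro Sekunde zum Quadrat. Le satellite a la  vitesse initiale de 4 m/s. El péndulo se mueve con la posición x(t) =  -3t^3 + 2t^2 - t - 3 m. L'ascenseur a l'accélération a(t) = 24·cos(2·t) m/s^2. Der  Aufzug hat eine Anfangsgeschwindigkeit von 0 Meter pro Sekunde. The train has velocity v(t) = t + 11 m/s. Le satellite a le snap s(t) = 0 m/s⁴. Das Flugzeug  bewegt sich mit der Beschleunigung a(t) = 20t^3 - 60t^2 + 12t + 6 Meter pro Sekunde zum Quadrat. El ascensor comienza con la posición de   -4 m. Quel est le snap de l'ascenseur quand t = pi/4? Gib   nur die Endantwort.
Le snap à t = pi/4 est s = 0.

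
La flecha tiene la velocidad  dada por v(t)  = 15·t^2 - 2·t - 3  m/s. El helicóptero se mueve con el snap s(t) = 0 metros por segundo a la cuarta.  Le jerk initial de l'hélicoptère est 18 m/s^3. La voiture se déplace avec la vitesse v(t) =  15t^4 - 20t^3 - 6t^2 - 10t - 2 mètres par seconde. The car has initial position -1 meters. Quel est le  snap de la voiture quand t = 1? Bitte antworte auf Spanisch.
Para resolver esto, necesitamos tomar 3 derivadas de nuestra ecuación de la velocidad v(t) = 15·t^4 - 20·t^3 - 6·t^2 - 10·t - 2. Derivando la velocidad, obtenemos la aceleración: a(t) = 60·t^3 - 60·t^2 - 12·t - 10. Derivando la aceleración, obtenemos la sacudida: j(t) = 180·t^2 - 120·t - 12. La derivada de la sacudida da el snap: s(t) = 360·t - 120. Tenemos el snap s(t) = 360·t - 120. Sustituyendo t = 1: s(1) = 240.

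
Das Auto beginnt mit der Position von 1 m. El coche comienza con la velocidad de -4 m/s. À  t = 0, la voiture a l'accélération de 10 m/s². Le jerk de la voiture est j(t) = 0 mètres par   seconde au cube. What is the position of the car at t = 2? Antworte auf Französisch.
Nous devons trouver l'intégrale de notre équation du jerk j(t) = 0 3 fois. En intégrant le jerk et en utilisant la condition initiale a(0) = 10, nous obtenons a(t) = 10. En prenant ∫a(t)dt et en appliquant v(0) = -4, nous trouvons v(t) = 10·t - 4. En prenant ∫v(t)dt et en appliquant x(0) = 1, nous trouvons x(t) = 5·t^2 - 4·t + 1. Nous avons la position x(t) = 5·t^2 - 4·t + 1. En substituant t = 2: x(2) = 13.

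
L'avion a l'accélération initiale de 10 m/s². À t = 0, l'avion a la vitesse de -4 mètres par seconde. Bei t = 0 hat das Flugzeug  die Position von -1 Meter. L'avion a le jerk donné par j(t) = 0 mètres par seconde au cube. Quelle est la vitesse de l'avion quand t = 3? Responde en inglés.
To find the answer, we compute 2 antiderivatives of j(t) = 0. Integrating jerk and using the initial condition a(0) = 10, we get a(t) = 10. The integral of acceleration is velocity. Using v(0) = -4, we get v(t) = 10·t - 4. From the given velocity equation v(t) = 10·t - 4, we substitute t = 3 to get v = 26.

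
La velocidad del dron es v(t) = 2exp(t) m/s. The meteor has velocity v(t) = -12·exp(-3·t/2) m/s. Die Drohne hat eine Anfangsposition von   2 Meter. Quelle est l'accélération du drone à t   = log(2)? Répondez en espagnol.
Debemos derivar nuestra ecuación de la velocidad v(t) = 2·exp(t) 1 vez. La derivada de la velocidad da la aceleración: a(t) = 2·exp(t). Tenemos la aceleración a(t) = 2·exp(t). Sustituyendo t = log(2): a(log(2)) = 4.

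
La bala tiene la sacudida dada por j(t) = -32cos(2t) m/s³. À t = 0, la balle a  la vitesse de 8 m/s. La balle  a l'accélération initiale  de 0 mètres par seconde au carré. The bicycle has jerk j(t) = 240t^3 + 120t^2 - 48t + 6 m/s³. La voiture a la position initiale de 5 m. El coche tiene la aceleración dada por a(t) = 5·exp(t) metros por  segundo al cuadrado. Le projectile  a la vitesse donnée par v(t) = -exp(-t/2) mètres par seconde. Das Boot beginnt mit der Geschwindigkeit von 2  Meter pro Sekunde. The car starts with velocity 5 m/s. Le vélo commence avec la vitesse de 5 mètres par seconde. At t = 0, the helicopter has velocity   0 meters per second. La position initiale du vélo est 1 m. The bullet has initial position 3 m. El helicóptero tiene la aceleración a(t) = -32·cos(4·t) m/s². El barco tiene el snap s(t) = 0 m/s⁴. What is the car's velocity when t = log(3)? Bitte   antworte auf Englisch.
To find the answer, we compute 1 integral of a(t) = 5·exp(t). The antiderivative of acceleration is velocity. Using v(0) = 5, we get v(t) = 5·exp(t). From the given velocity equation v(t) = 5·exp(t), we substitute t = log(3) to get v = 15.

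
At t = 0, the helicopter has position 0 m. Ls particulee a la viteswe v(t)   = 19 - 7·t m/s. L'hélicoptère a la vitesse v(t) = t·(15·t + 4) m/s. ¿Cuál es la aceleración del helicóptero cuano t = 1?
Partiendo de la velocidad v(t) = t·(15·t + 4), tomamos 1 derivada. Tomando d/dt de v(t), encontramos a(t) = 30·t + 4. De la ecuación de la aceleración a(t) = 30·t + 4, sustituimos t = 1 para obtener a = 34.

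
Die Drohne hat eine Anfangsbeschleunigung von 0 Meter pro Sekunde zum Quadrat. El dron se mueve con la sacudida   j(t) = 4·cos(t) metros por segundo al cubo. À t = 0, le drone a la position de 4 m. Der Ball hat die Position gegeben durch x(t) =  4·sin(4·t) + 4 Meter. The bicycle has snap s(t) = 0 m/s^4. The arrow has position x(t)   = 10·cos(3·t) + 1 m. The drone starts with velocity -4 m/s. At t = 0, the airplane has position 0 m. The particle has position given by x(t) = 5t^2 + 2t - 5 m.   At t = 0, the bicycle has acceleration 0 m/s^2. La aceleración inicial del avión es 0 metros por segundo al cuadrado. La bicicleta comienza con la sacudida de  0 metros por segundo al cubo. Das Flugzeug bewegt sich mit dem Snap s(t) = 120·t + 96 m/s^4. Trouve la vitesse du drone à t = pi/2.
Pour résoudre ceci, nous devons prendre 2 primitives de notre équation du jerk j(t) = 4·cos(t). En prenant ∫j(t)dt et en appliquant a(0) = 0, nous trouvons a(t) = 4·sin(t). L'intégrale de l'accélération, avec v(0) = -4, donne la vitesse: v(t) = -4·cos(t). En utilisant v(t) = -4·cos(t) et en substituant t = pi/2, nous trouvons v = 0.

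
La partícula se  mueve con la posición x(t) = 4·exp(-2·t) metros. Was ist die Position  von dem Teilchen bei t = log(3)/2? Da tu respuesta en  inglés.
Using x(t) = 4·exp(-2·t) and substituting t = log(3)/2, we find x = 4/3.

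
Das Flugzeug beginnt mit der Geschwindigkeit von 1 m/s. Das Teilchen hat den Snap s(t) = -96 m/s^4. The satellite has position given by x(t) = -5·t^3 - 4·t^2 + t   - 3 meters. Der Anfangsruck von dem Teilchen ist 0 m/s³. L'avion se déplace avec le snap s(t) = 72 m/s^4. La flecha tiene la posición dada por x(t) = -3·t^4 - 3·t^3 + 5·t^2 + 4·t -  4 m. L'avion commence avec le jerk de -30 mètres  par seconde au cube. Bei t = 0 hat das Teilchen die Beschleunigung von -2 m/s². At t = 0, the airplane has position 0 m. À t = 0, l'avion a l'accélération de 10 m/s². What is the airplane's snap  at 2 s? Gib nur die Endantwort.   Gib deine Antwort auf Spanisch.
La respuesta es 72.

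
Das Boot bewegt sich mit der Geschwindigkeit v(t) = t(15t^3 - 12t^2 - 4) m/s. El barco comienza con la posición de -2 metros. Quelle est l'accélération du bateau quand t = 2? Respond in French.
Pour résoudre ceci, nous devons prendre 1 dérivée de notre équation de la vitesse v(t) = t·(15·t^3 - 12·t^2 - 4). La dérivée de la vitesse donne l'accélération: a(t) = 15·t^3 - 12·t^2 + t·(45·t^2 - 24·t) - 4. De l'équation de l'accélération a(t) = 15·t^3 - 12·t^2 + t·(45·t^2 - 24·t) - 4, nous substituons t = 2 pour obtenir a = 332.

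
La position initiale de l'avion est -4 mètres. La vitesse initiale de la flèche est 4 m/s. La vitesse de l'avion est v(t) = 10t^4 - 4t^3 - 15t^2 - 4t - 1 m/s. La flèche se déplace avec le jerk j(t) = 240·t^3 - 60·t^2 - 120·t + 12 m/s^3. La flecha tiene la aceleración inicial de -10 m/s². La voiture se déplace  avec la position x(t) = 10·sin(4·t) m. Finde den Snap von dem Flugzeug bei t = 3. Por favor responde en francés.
Pour résoudre ceci, nous devons prendre 3 dérivées de notre équation de la vitesse v(t) = 10·t^4 - 4·t^3 - 15·t^2 - 4·t - 1. La dérivée de la vitesse donne l'accélération: a(t) = 40·t^3 - 12·t^2 - 30·t - 4. En dérivant l'accélération, nous obtenons le jerk: j(t) = 120·t^2 - 24·t - 30. En dérivant le jerk, nous obtenons le snap: s(t) = 240·t - 24. En utilisant s(t) = 240·t - 24 et en substituant t = 3, nous trouvons s = 696.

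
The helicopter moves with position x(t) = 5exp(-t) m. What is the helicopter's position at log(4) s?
Using x(t) = 5·exp(-t) and substituting t = log(4), we find x = 5/4.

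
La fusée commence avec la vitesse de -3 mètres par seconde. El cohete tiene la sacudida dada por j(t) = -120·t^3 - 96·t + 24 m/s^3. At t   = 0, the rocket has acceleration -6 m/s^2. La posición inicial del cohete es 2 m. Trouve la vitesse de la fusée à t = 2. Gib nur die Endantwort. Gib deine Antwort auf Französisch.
La vitesse à t = 2 est v = -287.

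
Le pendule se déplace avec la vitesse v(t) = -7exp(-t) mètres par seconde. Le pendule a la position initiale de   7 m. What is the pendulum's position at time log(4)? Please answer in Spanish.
Necesitamos integrar nuestra ecuación de la velocidad v(t) = -7·exp(-t) 1 vez. La antiderivada de la velocidad es la posición. Usando x(0) = 7, obtenemos x(t) = 7·exp(-t). De la ecuación de la posición x(t) = 7·exp(-t), sustituimos t = log(4) para obtener x = 7/4.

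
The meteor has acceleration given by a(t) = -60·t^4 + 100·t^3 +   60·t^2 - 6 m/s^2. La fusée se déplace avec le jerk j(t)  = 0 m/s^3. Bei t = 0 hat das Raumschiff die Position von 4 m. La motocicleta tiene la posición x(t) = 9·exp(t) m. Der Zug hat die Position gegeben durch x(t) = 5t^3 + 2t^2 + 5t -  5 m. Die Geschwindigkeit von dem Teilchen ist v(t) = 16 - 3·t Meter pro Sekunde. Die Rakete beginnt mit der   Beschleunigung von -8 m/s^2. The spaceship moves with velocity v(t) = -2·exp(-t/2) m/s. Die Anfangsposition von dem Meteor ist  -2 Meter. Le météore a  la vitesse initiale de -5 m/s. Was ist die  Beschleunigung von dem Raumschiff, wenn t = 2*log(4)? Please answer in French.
Pour résoudre ceci, nous devons prendre 1 dérivée de notre équation de la vitesse v(t) = -2·exp(-t/2). La dérivée de la vitesse donne l'accélération: a(t) = exp(-t/2). En utilisant a(t) = exp(-t/2) et en substituant t = 2*log(4), nous trouvons a = 1/4.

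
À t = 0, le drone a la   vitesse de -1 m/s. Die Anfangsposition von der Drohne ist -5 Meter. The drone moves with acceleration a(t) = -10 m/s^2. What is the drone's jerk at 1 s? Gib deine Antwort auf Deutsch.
Um dies zu lösen, müssen wir 1 Ableitung unserer Gleichung für die Beschleunigung a(t) = -10 nehmen. Durch Ableiten von der Beschleunigung erhalten wir den Ruck: j(t) = 0. Aus der Gleichung für den Ruck j(t) = 0, setzen wir t = 1 ein und erhalten j = 0.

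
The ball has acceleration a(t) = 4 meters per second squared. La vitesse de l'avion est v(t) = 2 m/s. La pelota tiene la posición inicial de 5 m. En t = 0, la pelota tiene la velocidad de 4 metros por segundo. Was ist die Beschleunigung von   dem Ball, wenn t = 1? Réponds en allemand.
Mit a(t) = 4 und Einsetzen von t = 1, finden wir a = 4.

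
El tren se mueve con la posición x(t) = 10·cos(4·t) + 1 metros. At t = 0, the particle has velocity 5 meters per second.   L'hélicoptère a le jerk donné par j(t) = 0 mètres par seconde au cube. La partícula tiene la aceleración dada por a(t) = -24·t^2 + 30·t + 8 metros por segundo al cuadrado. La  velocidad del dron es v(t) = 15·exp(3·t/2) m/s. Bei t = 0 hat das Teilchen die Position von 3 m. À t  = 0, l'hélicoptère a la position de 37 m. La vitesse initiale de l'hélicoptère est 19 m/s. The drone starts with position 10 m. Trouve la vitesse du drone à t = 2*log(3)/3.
En utilisant v(t) = 15·exp(3·t/2) et en substituant t = 2*log(3)/3, nous trouvons v = 45.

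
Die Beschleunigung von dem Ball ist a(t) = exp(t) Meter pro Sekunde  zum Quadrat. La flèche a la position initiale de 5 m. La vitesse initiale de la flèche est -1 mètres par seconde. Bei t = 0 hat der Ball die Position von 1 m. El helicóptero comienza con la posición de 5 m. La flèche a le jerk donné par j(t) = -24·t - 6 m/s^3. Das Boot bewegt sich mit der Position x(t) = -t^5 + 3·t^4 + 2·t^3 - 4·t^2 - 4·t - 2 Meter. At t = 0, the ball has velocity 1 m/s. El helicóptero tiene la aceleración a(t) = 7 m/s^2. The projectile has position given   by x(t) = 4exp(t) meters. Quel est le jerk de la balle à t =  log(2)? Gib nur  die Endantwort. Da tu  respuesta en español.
j(log(2)) = 2.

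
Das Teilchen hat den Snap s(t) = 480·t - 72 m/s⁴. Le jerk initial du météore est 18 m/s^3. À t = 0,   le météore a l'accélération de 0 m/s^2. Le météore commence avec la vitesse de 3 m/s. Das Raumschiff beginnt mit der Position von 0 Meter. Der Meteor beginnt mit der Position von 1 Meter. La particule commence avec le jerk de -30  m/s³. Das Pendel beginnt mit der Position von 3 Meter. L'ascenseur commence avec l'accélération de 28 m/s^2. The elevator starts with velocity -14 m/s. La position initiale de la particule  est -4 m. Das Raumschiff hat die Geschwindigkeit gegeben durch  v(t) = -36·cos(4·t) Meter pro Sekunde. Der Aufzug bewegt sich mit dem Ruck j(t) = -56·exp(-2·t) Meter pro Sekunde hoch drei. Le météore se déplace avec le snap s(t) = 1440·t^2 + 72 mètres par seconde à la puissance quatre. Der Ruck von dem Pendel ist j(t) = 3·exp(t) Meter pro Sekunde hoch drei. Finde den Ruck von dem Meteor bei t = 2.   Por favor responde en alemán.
Ausgehend von dem Snap s(t) = 1440·t^2 + 72, nehmen wir 1 Stammfunktion. Die Stammfunktion von dem Snap, mit j(0) = 18, ergibt den Ruck: j(t) = 480·t^3 + 72·t + 18. Wir haben den Ruck j(t) = 480·t^3 + 72·t + 18. Durch Einsetzen von t = 2: j(2) = 4002.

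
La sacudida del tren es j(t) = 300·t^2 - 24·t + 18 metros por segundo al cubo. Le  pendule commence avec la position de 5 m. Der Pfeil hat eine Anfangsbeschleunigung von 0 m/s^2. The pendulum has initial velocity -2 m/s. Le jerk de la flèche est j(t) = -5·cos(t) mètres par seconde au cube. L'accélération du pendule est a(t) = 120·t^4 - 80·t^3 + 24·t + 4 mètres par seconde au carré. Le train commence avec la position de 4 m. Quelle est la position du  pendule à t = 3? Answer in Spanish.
Partiendo de la aceleración a(t) = 120·t^4 - 80·t^3 + 24·t + 4, tomamos 2 integrales. Integrando la aceleración y usando la condición inicial v(0) = -2, obtenemos v(t) = 24·t^5 - 20·t^4 + 12·t^2 + 4·t - 2. La antiderivada de la velocidad, con x(0) = 5, da la posición: x(t) = 4·t^6 - 4·t^5 + 4·t^3 + 2·t^2 - 2·t + 5. De la ecuación de la posición x(t) = 4·t^6 - 4·t^5 + 4·t^3 + 2·t^2 - 2·t + 5, sustituimos t = 3 para obtener x = 2069.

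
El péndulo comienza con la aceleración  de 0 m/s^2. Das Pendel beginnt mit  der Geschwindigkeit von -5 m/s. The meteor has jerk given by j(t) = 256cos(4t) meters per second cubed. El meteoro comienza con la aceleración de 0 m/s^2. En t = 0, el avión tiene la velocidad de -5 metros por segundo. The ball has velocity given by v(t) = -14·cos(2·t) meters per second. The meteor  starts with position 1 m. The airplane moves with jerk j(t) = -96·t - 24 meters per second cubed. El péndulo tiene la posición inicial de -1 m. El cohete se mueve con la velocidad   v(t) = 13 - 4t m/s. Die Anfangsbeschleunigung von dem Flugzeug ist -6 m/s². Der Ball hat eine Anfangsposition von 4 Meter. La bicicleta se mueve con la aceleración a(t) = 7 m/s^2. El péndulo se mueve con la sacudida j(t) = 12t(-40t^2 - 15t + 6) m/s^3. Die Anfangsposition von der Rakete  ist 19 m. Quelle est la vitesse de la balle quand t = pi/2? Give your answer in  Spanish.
Tenemos la velocidad v(t) = -14·cos(2·t). Sustituyendo t = pi/2: v(pi/2) = 14.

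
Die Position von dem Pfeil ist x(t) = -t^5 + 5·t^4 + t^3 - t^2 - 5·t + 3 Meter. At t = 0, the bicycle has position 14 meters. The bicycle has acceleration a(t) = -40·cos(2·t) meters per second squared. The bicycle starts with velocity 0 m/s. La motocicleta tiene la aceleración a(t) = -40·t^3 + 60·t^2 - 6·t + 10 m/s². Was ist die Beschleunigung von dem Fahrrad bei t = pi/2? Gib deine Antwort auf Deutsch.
Mit a(t) = -40·cos(2·t) und Einsetzen von t = pi/2, finden wir a = 40.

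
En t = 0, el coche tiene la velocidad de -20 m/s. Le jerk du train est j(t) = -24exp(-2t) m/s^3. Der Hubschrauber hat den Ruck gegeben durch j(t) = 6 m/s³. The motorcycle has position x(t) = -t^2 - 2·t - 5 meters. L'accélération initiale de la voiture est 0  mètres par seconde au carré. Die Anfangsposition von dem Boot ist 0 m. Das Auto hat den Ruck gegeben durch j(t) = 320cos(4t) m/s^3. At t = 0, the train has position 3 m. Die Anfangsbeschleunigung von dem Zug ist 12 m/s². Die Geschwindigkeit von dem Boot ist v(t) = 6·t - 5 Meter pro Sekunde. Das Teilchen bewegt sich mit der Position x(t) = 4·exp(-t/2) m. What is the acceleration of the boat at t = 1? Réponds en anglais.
Starting from velocity v(t) = 6·t - 5, we take 1 derivative. Taking d/dt of v(t), we find a(t) = 6. From the given acceleration equation a(t) = 6, we substitute t = 1 to get a = 6.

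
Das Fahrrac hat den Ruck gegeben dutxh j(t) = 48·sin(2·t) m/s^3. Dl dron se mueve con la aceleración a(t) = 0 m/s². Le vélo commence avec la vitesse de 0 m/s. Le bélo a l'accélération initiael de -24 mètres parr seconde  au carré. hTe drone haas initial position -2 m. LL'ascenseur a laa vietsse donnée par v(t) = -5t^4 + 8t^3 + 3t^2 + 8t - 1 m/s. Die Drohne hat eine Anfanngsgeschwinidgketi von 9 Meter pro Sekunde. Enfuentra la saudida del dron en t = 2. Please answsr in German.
Ausgehend von der Beschleunigung a(t) = 0, nehmen wir 1 Ableitung. Die Ableitung von der Beschleunigung ergibt den Ruck: j(t) = 0. Mit j(t) = 0 und Einsetzen von t = 2, finden wir j = 0.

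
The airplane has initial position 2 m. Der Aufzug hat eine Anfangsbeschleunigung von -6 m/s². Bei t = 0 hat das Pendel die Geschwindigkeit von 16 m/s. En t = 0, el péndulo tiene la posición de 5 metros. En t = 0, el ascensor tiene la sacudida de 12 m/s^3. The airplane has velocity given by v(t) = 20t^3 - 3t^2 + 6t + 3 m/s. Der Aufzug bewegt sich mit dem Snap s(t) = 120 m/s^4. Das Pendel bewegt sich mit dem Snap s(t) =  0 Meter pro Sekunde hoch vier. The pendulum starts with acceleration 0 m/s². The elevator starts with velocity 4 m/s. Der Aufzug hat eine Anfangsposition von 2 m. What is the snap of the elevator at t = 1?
We have snap s(t) = 120. Substituting t = 1: s(1) = 120.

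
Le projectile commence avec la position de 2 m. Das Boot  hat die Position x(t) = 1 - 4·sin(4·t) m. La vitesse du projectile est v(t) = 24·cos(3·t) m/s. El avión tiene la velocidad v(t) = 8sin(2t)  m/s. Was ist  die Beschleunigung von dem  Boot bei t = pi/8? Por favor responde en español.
Para resolver esto, necesitamos tomar 2 derivadas de nuestra ecuación de la posición x(t) = 1 - 4·sin(4·t). Tomando d/dt de x(t), encontramos v(t) = -16·cos(4·t). Tomando d/dt de v(t), encontramos a(t) = 64·sin(4·t). Tenemos la aceleración a(t) = 64·sin(4·t). Sustituyendo t = pi/8: a(pi/8) = 64.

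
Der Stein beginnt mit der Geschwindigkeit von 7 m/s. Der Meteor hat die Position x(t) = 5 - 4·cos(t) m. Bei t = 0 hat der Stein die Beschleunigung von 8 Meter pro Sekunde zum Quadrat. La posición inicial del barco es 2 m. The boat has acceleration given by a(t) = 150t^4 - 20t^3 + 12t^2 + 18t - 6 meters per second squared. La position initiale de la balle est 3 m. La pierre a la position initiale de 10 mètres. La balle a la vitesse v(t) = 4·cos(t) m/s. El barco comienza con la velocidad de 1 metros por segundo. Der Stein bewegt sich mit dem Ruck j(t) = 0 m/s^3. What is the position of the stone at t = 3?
To solve this, we need to take 3 integrals of our jerk equation j(t) = 0. The antiderivative of jerk, with a(0) = 8, gives acceleration: a(t) = 8. Taking ∫a(t)dt and applying v(0) = 7, we find v(t) = 8·t + 7. The antiderivative of velocity, with x(0) = 10, gives position: x(t) = 4·t^2 + 7·t + 10. From the given position equation x(t) = 4·t^2 + 7·t + 10, we substitute t = 3 to get x = 67.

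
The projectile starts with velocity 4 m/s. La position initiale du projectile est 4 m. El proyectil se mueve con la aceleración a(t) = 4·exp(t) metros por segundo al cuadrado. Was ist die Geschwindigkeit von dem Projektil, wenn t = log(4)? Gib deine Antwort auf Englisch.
To find the answer, we compute 1 antiderivative of a(t) = 4·exp(t). Integrating acceleration and using the initial condition v(0) = 4, we get v(t) = 4·exp(t). We have velocity v(t) = 4·exp(t). Substituting t = log(4): v(log(4)) = 16.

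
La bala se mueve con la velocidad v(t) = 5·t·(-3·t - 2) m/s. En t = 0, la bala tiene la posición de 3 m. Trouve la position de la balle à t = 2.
Pour résoudre ceci, nous devons prendre 1 intégrale de notre équation de la vitesse v(t) = 5·t·(-3·t - 2). La primitive de la vitesse est la position. En utilisant x(0) = 3, nous obtenons x(t) = -5·t^3 - 5·t^2 + 3. Nous avons la position x(t) = -5·t^3 - 5·t^2 + 3. En substituant t = 2: x(2) = -57.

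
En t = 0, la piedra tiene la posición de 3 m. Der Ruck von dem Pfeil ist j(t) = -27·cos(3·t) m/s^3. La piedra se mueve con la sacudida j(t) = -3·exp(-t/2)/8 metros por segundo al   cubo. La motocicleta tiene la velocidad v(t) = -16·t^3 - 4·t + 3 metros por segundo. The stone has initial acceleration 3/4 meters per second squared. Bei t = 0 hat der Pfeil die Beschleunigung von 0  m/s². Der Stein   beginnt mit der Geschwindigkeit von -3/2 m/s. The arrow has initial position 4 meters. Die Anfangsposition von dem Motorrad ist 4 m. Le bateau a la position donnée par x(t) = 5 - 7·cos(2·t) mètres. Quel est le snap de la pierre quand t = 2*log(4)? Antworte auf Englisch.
We must differentiate our jerk equation j(t) = -3·exp(-t/2)/8 1 time. The derivative of jerk gives snap: s(t) = 3·exp(-t/2)/16. Using s(t) = 3·exp(-t/2)/16 and substituting t = 2*log(4), we find s = 3/64.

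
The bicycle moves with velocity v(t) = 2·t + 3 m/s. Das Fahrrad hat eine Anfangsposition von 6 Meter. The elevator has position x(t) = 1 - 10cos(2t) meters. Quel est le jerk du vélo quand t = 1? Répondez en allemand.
Wir müssen unsere Gleichung für die Geschwindigkeit v(t) = 2·t + 3 2-mal ableiten. Durch Ableiten von der Geschwindigkeit erhalten wir die Beschleunigung: a(t) = 2. Mit d/dt von a(t) finden wir j(t) = 0. Mit j(t) = 0 und Einsetzen von t = 1, finden wir j = 0.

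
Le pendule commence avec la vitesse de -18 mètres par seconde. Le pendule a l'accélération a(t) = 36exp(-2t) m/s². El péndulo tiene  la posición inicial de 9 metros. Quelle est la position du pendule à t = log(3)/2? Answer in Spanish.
Partiendo de la aceleración a(t) = 36·exp(-2·t), tomamos 2 integrales. Integrando la aceleración y usando la condición inicial v(0) = -18, obtenemos v(t) = -18·exp(-2·t). Tomando ∫v(t)dt y aplicando x(0) = 9, encontramos x(t) = 9·exp(-2·t). Tenemos la posición x(t) = 9·exp(-2·t). Sustituyendo t = log(3)/2: x(log(3)/2) = 3.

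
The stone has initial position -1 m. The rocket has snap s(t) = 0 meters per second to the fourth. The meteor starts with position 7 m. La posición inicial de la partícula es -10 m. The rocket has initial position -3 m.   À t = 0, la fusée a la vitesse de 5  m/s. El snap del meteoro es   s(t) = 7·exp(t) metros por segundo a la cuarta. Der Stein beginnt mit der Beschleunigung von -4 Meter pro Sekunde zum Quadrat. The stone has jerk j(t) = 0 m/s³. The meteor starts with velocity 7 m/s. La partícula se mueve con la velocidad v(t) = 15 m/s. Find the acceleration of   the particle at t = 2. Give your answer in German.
Um dies zu lösen, müssen wir 1 Ableitung unserer Gleichung für die Geschwindigkeit v(t) = 15 nehmen. Die Ableitung von der Geschwindigkeit ergibt die Beschleunigung: a(t) = 0. Aus der Gleichung für die Beschleunigung a(t) = 0, setzen wir t = 2 ein und erhalten a = 0.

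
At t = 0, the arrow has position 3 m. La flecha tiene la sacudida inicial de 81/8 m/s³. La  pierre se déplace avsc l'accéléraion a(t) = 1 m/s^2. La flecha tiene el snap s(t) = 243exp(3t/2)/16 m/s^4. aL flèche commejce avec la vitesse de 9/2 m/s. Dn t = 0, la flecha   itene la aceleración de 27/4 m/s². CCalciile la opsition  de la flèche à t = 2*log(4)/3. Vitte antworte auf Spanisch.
Necesitamos integrar nuestra ecuación del snap s(t) = 243·exp(3·t/2)/16 4 veces. Tomando ∫s(t)dt y aplicando j(0) = 81/8, encontramos j(t) = 81·exp(3·t/2)/8. La integral de la sacudida es la aceleración. Usando a(0) = 27/4, obtenemos a(t) = 27·exp(3·t/2)/4. Tomando ∫a(t)dt y aplicando v(0) = 9/2, encontramos v(t) = 9·exp(3·t/2)/2. La integral de la velocidad, con x(0) = 3, da la posición: x(t) = 3·exp(3·t/2). Usando x(t) = 3·exp(3·t/2) y sustituyendo t = 2*log(4)/3, encontramos x = 12.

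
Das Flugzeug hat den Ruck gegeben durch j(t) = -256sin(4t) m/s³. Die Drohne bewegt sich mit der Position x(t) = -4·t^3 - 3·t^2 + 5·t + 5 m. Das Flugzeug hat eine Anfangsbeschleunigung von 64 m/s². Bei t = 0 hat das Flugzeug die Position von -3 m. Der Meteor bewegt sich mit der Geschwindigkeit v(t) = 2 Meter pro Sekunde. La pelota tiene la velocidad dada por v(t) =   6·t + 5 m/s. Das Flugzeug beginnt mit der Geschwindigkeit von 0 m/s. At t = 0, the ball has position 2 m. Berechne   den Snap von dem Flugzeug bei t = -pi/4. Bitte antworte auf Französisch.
Nous devons dériver notre équation du jerk j(t) = -256·sin(4·t) 1 fois. En prenant d/dt de j(t), nous trouvons s(t) = -1024·cos(4·t). Nous avons le snap s(t) = -1024·cos(4·t). En substituant t = -pi/4: s(-pi/4) = 1024.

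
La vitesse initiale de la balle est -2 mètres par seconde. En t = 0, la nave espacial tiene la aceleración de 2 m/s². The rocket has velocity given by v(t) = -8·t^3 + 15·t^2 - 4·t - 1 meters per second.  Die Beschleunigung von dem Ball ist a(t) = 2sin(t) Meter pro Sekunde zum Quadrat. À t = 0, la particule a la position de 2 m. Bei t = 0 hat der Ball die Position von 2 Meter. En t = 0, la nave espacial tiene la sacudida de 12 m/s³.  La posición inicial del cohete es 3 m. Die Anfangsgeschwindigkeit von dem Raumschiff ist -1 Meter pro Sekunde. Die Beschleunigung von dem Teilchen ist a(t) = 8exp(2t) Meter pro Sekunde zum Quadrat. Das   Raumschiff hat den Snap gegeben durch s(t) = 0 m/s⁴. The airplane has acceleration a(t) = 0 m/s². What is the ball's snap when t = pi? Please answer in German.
Wir müssen unsere Gleichung für die Beschleunigung a(t) = 2·sin(t) 2-mal ableiten. Durch Ableiten von der Beschleunigung erhalten wir den Ruck: j(t) = 2·cos(t). Mit d/dt von j(t) finden wir s(t) = -2·sin(t). Aus der Gleichung für den Snap s(t) = -2·sin(t), setzen wir t = pi ein und erhalten s = 0.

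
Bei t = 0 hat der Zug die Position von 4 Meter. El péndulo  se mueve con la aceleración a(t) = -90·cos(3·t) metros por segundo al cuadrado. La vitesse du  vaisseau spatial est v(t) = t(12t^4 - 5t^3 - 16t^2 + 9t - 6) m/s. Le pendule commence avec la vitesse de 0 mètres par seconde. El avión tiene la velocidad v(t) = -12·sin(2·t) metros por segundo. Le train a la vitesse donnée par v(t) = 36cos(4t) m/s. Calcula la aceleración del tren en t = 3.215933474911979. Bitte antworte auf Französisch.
Pour résoudre ceci, nous devons prendre 1 dérivée de notre équation de la vitesse v(t) = 36·cos(4·t). La dérivée de la vitesse donne l'accélération: a(t) = -144·sin(4·t). De l'équation de l'accélération a(t) = -144·sin(4·t), nous substituons t = 3.215933474911979 pour obtenir a = -42.1920334855113.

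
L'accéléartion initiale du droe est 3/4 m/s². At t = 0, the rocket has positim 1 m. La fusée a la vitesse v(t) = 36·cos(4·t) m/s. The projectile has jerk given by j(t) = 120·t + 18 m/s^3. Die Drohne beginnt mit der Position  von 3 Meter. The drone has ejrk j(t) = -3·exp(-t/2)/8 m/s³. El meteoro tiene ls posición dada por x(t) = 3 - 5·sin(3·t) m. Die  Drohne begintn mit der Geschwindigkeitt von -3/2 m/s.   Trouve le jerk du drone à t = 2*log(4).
De l'équation du jerk j(t) = -3·exp(-t/2)/8, nous substituons t = 2*log(4) pour obtenir j = -3/32.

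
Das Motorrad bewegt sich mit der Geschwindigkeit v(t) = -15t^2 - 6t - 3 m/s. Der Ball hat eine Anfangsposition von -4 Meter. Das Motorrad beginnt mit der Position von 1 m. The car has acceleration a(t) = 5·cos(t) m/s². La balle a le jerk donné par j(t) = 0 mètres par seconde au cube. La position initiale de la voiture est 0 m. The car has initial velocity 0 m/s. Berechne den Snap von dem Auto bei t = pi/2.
Wir müssen unsere Gleichung für die Beschleunigung a(t) = 5·cos(t) 2-mal ableiten. Die Ableitung von der Beschleunigung ergibt den Ruck: j(t) = -5·sin(t). Mit d/dt von j(t) finden wir s(t) = -5·cos(t). Aus der Gleichung für den Snap s(t) = -5·cos(t), setzen wir t = pi/2 ein und erhalten s = 0.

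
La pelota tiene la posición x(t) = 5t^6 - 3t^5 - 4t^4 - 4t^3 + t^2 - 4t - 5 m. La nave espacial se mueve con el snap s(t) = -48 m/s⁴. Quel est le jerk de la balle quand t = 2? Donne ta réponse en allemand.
Um dies zu lösen, müssen wir 3 Ableitungen unserer Gleichung für die Position x(t) = 5·t^6 - 3·t^5 - 4·t^4 - 4·t^3 + t^2 - 4·t - 5 nehmen. Die Ableitung von der Position ergibt die Geschwindigkeit: v(t) = 30·t^5 - 15·t^4 - 16·t^3 - 12·t^2 + 2·t - 4. Die Ableitung von der Geschwindigkeit ergibt die Beschleunigung: a(t) = 150·t^4 - 60·t^3 - 48·t^2 - 24·t + 2. Mit d/dt von a(t) finden wir j(t) = 600·t^3 - 180·t^2 - 96·t - 24. Aus der Gleichung für den Ruck j(t) = 600·t^3 - 180·t^2 - 96·t - 24, setzen wir t = 2 ein und erhalten j = 3864.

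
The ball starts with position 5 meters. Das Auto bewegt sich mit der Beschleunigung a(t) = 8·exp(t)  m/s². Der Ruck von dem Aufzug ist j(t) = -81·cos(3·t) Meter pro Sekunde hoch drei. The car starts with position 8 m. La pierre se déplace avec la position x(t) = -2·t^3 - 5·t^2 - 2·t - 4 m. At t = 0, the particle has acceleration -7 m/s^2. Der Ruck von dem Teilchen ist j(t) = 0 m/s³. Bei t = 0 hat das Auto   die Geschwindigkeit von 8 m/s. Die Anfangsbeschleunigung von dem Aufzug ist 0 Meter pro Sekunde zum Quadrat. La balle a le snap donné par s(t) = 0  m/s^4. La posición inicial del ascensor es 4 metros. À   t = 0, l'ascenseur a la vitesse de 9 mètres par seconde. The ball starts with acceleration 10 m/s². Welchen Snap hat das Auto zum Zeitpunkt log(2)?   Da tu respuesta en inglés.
To solve this, we need to take 2 derivatives of our acceleration equation a(t) = 8·exp(t). Differentiating acceleration, we get jerk: j(t) = 8·exp(t). The derivative of jerk gives snap: s(t) = 8·exp(t). Using s(t) = 8·exp(t) and substituting t = log(2), we find s = 16.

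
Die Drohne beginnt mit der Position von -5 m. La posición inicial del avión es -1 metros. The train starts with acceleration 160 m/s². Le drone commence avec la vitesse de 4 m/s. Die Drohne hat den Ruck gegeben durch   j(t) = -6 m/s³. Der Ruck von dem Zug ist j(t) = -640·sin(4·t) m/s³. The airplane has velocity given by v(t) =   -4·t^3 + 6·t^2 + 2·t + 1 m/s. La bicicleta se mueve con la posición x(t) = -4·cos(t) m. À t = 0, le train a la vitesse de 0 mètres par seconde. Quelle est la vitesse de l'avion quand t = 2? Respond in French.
En utilisant v(t) = -4·t^3 + 6·t^2 + 2·t + 1 et en substituant t = 2, nous trouvons v = -3.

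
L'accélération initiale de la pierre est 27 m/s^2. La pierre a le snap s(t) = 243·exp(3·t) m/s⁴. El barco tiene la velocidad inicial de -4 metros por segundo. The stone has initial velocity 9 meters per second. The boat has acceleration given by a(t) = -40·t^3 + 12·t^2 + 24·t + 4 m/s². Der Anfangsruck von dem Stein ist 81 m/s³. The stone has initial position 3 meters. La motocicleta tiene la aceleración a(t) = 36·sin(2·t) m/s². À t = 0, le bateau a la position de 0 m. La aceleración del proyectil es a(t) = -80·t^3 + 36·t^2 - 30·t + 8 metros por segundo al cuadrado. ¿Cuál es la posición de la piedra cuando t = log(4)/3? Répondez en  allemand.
Um dies zu lösen, müssen wir 4 Integrale unserer Gleichung für den Snap s(t) = 243·exp(3·t) finden. Durch Integration von dem Snap und Verwendung der Anfangsbedingung j(0) = 81, erhalten wir j(t) = 81·exp(3·t). Das Integral von dem Ruck, mit a(0) = 27, ergibt die Beschleunigung: a(t) = 27·exp(3·t). Die Stammfunktion von der Beschleunigung ist die Geschwindigkeit. Mit v(0) = 9 erhalten wir v(t) = 9·exp(3·t). Mit ∫v(t)dt und Anwendung von x(0) = 3, finden wir x(t) = 3·exp(3·t). Wir haben die Position x(t) = 3·exp(3·t). Durch Einsetzen von t = log(4)/3: x(log(4)/3) = 12.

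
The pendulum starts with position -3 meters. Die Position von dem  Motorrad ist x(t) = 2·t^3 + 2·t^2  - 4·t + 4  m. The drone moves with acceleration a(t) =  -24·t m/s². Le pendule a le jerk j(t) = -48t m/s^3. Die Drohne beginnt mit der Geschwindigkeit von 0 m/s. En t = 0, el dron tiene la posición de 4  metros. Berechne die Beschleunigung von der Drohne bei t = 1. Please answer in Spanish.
De la ecuación de la aceleración a(t) = -24·t, sustituimos t = 1 para obtener a = -24.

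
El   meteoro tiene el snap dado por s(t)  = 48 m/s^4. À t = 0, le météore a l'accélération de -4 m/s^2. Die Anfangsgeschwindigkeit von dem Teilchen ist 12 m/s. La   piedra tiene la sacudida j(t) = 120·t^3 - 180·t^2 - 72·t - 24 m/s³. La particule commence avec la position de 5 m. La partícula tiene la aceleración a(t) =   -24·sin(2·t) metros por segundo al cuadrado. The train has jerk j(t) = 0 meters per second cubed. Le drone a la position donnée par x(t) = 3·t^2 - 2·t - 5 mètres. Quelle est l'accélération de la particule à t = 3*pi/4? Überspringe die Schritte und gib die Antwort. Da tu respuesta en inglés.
The acceleration at t = 3*pi/4 is a = 24.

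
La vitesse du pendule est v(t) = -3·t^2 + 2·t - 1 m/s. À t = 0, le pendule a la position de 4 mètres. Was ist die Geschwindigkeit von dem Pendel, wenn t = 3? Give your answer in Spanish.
De la ecuación de la velocidad v(t) = -3·t^2 + 2·t - 1, sustituimos t = 3 para obtener v = -22.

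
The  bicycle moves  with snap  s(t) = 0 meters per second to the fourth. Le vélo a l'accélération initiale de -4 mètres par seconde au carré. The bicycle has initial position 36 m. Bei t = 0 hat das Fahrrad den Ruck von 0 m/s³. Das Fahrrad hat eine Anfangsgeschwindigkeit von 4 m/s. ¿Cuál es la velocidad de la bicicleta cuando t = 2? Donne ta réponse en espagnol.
Para resolver esto, necesitamos tomar 3 antiderivadas de nuestra ecuación del snap s(t) = 0. La antiderivada del snap es la sacudida. Usando j(0) = 0, obtenemos j(t) = 0. Tomando ∫j(t)dt y aplicando a(0) = -4, encontramos a(t) = -4. Tomando ∫a(t)dt y aplicando v(0) = 4, encontramos v(t) = 4 - 4·t. Tenemos la velocidad v(t) = 4 - 4·t. Sustituyendo t = 2: v(2) = -4.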